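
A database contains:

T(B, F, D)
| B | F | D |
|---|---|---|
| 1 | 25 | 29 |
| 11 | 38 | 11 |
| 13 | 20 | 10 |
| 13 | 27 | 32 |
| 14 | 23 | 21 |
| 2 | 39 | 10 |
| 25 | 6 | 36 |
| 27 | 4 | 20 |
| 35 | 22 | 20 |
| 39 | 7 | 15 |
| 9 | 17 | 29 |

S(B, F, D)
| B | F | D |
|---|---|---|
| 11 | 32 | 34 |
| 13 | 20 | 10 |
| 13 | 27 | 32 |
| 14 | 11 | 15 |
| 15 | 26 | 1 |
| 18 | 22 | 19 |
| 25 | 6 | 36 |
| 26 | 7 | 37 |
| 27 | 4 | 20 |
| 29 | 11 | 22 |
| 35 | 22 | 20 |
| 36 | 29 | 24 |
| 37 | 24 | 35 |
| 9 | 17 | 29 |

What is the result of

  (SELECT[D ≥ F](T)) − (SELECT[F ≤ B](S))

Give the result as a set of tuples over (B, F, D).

Selection D ≥ F: {(1, 25, 29), (13, 27, 32), (25, 6, 36), (27, 4, 20), (39, 7, 15), (9, 17, 29)}
Selection F ≤ B: {(14, 11, 15), (25, 6, 36), (26, 7, 37), (27, 4, 20), (29, 11, 22), (35, 22, 20), (36, 29, 24), (37, 24, 35)}
Set difference of the two operands is {(1, 25, 29), (13, 27, 32), (39, 7, 15), (9, 17, 29)}.

{(1, 25, 29), (13, 27, 32), (39, 7, 15), (9, 17, 29)}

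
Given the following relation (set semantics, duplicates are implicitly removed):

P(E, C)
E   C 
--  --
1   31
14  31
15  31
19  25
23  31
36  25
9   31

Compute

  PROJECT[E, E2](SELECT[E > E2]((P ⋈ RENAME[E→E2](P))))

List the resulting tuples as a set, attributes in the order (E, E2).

{(14, 1), (14, 9), (15, 1), (15, 14), (15, 9), (23, 1), (23, 14), (23, 15), (23, 9), (36, 19), (9, 1)}

ρ[E→E2]: schema becomes (E2, C); tuples unchanged.
Natural join on C: {(1, 31, 1), (1, 31, 14), (1, 31, 15), (1, 31, 23), (1, 31, 9), (14, 31, 1), (14, 31, 14), (14, 31, 15), (14, 31, 23), (14, 31, 9), (15, 31, 1), (15, 31, 14), (15, 31, 15), (15, 31, 23), (15, 31, 9), (19, 25, 19), (19, 25, 36), (23, 31, 1), (23, 31, 14), (23, 31, 15), (23, 31, 23), (23, 31, 9), (36, 25, 19), (36, 25, 36), (9, 31, 1), (9, 31, 14), (9, 31, 15), (9, 31, 23), (9, 31, 9)}
σ[E > E2]: keep tuples satisfying E > E2 → {(14, 31, 1), (14, 31, 9), (15, 31, 1), (15, 31, 14), (15, 31, 9), (23, 31, 1), (23, 31, 14), (23, 31, 15), (23, 31, 9), (36, 25, 19), (9, 31, 1)}
Projecting to E, E2: {(14, 1), (14, 9), (15, 1), (15, 14), (15, 9), (23, 1), (23, 14), (23, 15), (23, 9), (36, 19), (9, 1)}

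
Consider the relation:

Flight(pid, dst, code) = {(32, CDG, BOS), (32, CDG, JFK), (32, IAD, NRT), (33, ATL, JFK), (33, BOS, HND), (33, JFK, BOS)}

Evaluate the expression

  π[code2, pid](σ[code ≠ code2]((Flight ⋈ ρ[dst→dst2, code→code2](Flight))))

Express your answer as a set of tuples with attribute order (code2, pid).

ρ[dst→dst2, code→code2]: schema becomes (pid, dst2, code2); tuples unchanged.
Joining Flight and ρ[dst→dst2, code→code2](Flight) on pid yields {(32, CDG, BOS, CDG, BOS), (32, CDG, BOS, CDG, JFK), (32, CDG, BOS, IAD, NRT), (32, CDG, JFK, CDG, BOS), (32, CDG, JFK, CDG, JFK), (32, CDG, JFK, IAD, NRT), (32, IAD, NRT, CDG, BOS), (32, IAD, NRT, CDG, JFK), (32, IAD, NRT, IAD, NRT), (33, ATL, JFK, ATL, JFK), (33, ATL, JFK, BOS, HND), (33, ATL, JFK, JFK, BOS), (33, BOS, HND, ATL, JFK), (33, BOS, HND, BOS, HND), (33, BOS, HND, JFK, BOS), (33, JFK, BOS, ATL, JFK), (33, JFK, BOS, BOS, HND), (33, JFK, BOS, JFK, BOS)}.
Apply σ_{code ≠ code2}; surviving tuples: {(32, CDG, BOS, CDG, JFK), (32, CDG, BOS, IAD, NRT), (32, CDG, JFK, CDG, BOS), (32, CDG, JFK, IAD, NRT), (32, IAD, NRT, CDG, BOS), (32, IAD, NRT, CDG, JFK), (33, ATL, JFK, BOS, HND), (33, ATL, JFK, JFK, BOS), (33, BOS, HND, ATL, JFK), (33, BOS, HND, JFK, BOS), (33, JFK, BOS, ATL, JFK), (33, JFK, BOS, BOS, HND)}
Keep only column(s) code2, pid (6 duplicate(s) eliminated): {(BOS, 32), (BOS, 33), (HND, 33), (JFK, 32), (JFK, 33), (NRT, 32)}

{(BOS, 32), (BOS, 33), (HND, 33), (JFK, 32), (JFK, 33), (NRT, 32)}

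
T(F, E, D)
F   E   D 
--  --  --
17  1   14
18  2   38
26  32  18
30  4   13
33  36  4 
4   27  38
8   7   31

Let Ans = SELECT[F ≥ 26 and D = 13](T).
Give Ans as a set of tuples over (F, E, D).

{(30, 4, 13)}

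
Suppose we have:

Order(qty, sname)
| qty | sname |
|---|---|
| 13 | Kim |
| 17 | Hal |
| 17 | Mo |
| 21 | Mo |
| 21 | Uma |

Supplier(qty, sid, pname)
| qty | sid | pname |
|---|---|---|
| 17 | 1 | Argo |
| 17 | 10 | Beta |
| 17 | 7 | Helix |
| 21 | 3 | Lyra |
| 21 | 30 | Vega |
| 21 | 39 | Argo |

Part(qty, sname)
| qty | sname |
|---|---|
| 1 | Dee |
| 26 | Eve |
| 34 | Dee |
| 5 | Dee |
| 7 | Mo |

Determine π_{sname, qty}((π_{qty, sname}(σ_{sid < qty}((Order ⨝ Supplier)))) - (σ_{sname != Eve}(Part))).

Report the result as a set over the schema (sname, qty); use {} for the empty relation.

Natural join on qty: {(17, Hal, 1, Argo), (17, Hal, 10, Beta), (17, Hal, 7, Helix), (17, Mo, 1, Argo), (17, Mo, 10, Beta), (17, Mo, 7, Helix), (21, Mo, 3, Lyra), (21, Mo, 30, Vega), (21, Mo, 39, Argo), (21, Uma, 3, Lyra), (21, Uma, 30, Vega), (21, Uma, 39, Argo)}
Filtering on sid < qty leaves {(17, Hal, 1, Argo), (17, Hal, 10, Beta), (17, Hal, 7, Helix), (17, Mo, 1, Argo), (17, Mo, 10, Beta), (17, Mo, 7, Helix), (21, Mo, 3, Lyra), (21, Uma, 3, Lyra)}.
π_{qty, sname} gives {(17, Hal), (17, Mo), (21, Mo), (21, Uma)} (4 duplicate(s) eliminated).
Filtering on sname != Eve leaves {(1, Dee), (34, Dee), (5, Dee), (7, Mo)}.
Taking the difference: {(17, Hal), (17, Mo), (21, Mo), (21, Uma)}
π_{sname, qty} gives {(Hal, 17), (Mo, 17), (Mo, 21), (Uma, 21)}.

{(Hal, 17), (Mo, 17), (Mo, 21), (Uma, 21)}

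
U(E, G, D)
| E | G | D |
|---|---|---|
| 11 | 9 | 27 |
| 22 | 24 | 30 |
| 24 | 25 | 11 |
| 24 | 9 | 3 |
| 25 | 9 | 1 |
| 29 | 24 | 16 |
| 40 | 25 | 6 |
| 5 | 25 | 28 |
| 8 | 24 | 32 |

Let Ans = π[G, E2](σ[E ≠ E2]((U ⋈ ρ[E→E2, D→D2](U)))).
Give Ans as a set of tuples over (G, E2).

{(24, 22), (24, 29), (24, 8), (25, 24), (25, 40), (25, 5), (9, 11), (9, 24), (9, 25)}

ρ[E→E2, D→D2]: schema becomes (E2, G, D2); tuples unchanged.
U ⋈ ρ[E→E2, D→D2](U) (natural join on G): {(11, 9, 27, 11, 27), (11, 9, 27, 24, 3), (11, 9, 27, 25, 1), (22, 24, 30, 22, 30), (22, 24, 30, 29, 16), (22, 24, 30, 8, 32), (24, 25, 11, 24, 11), (24, 25, 11, 40, 6), (24, 25, 11, 5, 28), (24, 9, 3, 11, 27), (24, 9, 3, 24, 3), (24, 9, 3, 25, 1), (25, 9, 1, 11, 27), (25, 9, 1, 24, 3), (25, 9, 1, 25, 1), (29, 24, 16, 22, 30), (29, 24, 16, 29, 16), (29, 24, 16, 8, 32), (40, 25, 6, 24, 11), (40, 25, 6, 40, 6), (40, 25, 6, 5, 28), (5, 25, 28, 24, 11), (5, 25, 28, 40, 6), (5, 25, 28, 5, 28), (8, 24, 32, 22, 30), (8, 24, 32, 29, 16), (8, 24, 32, 8, 32)}
Filtering on E ≠ E2 leaves {(11, 9, 27, 24, 3), (11, 9, 27, 25, 1), (22, 24, 30, 29, 16), (22, 24, 30, 8, 32), (24, 25, 11, 40, 6), (24, 25, 11, 5, 28), (24, 9, 3, 11, 27), (24, 9, 3, 25, 1), (25, 9, 1, 11, 27), (25, 9, 1, 24, 3), (29, 24, 16, 22, 30), (29, 24, 16, 8, 32), (40, 25, 6, 24, 11), (40, 25, 6, 5, 28), (5, 25, 28, 24, 11), (5, 25, 28, 40, 6), (8, 24, 32, 22, 30), (8, 24, 32, 29, 16)}.
Keep only column(s) G, E2 (9 duplicate(s) eliminated): {(24, 22), (24, 29), (24, 8), (25, 24), (25, 40), (25, 5), (9, 11), (9, 24), (9, 25)}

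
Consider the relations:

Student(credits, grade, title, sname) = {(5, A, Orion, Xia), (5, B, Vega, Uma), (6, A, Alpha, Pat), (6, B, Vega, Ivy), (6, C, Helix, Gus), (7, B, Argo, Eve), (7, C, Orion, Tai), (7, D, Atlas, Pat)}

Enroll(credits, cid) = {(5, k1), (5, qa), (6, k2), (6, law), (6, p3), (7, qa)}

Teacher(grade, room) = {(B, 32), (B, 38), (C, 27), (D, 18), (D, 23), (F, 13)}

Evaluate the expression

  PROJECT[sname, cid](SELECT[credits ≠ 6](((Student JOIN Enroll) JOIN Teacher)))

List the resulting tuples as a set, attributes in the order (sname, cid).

{(Eve, qa), (Pat, qa), (Tai, qa), (Uma, k1), (Uma, qa)}

Student ⋈ Enroll (natural join on credits): {(5, A, Orion, Xia, k1), (5, A, Orion, Xia, qa), (5, B, Vega, Uma, k1), (5, B, Vega, Uma, qa), (6, A, Alpha, Pat, k2), (6, A, Alpha, Pat, law), (6, A, Alpha, Pat, p3), (6, B, Vega, Ivy, k2), (6, B, Vega, Ivy, law), (6, B, Vega, Ivy, p3), (6, C, Helix, Gus, k2), (6, C, Helix, Gus, law), (6, C, Helix, Gus, p3), (7, B, Argo, Eve, qa), (7, C, Orion, Tai, qa), (7, D, Atlas, Pat, qa)}
(Student JOIN Enroll) ⋈ Teacher (natural join on grade): {(5, B, Vega, Uma, k1, 32), (5, B, Vega, Uma, k1, 38), (5, B, Vega, Uma, qa, 32), (5, B, Vega, Uma, qa, 38), (6, B, Vega, Ivy, k2, 32), (6, B, Vega, Ivy, k2, 38), (6, B, Vega, Ivy, law, 32), (6, B, Vega, Ivy, law, 38), (6, B, Vega, Ivy, p3, 32), (6, B, Vega, Ivy, p3, 38), (6, C, Helix, Gus, k2, 27), (6, C, Helix, Gus, law, 27), (6, C, Helix, Gus, p3, 27), (7, B, Argo, Eve, qa, 32), (7, B, Argo, Eve, qa, 38), (7, C, Orion, Tai, qa, 27), (7, D, Atlas, Pat, qa, 18), (7, D, Atlas, Pat, qa, 23)}
σ[credits ≠ 6]: keep tuples satisfying credits ≠ 6 → {(5, B, Vega, Uma, k1, 32), (5, B, Vega, Uma, k1, 38), (5, B, Vega, Uma, qa, 32), (5, B, Vega, Uma, qa, 38), (7, B, Argo, Eve, qa, 32), (7, B, Argo, Eve, qa, 38), (7, C, Orion, Tai, qa, 27), (7, D, Atlas, Pat, qa, 18), (7, D, Atlas, Pat, qa, 23)}
π[sname, cid]: project onto (sname, cid) (4 duplicate(s) eliminated) → {(Eve, qa), (Pat, qa), (Tai, qa), (Uma, k1), (Uma, qa)}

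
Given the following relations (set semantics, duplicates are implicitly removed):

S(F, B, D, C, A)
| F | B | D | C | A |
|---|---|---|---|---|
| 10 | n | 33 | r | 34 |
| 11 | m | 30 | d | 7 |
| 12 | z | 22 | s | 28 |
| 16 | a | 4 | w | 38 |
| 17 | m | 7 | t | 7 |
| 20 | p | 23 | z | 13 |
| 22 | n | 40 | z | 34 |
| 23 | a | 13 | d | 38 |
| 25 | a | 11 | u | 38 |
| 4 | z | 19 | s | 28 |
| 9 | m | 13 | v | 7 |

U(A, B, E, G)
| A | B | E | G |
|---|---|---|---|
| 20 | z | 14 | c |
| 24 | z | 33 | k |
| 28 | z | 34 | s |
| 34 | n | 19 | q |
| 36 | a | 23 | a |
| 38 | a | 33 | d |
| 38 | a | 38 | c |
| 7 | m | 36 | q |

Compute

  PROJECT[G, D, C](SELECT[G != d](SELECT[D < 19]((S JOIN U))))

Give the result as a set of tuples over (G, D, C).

Joining S and U on B, A yields {(10, n, 33, r, 34, 19, q), (11, m, 30, d, 7, 36, q), (12, z, 22, s, 28, 34, s), (16, a, 4, w, 38, 33, d), (16, a, 4, w, 38, 38, c), (17, m, 7, t, 7, 36, q), (22, n, 40, z, 34, 19, q), (23, a, 13, d, 38, 33, d), (23, a, 13, d, 38, 38, c), (25, a, 11, u, 38, 33, d), (25, a, 11, u, 38, 38, c), (4, z, 19, s, 28, 34, s), (9, m, 13, v, 7, 36, q)}.
σ[D < 19]: keep tuples satisfying D < 19 → {(16, a, 4, w, 38, 33, d), (16, a, 4, w, 38, 38, c), (17, m, 7, t, 7, 36, q), (23, a, 13, d, 38, 33, d), (23, a, 13, d, 38, 38, c), (25, a, 11, u, 38, 33, d), (25, a, 11, u, 38, 38, c), (9, m, 13, v, 7, 36, q)}
σ[G != d]: keep tuples satisfying G != d → {(16, a, 4, w, 38, 38, c), (17, m, 7, t, 7, 36, q), (23, a, 13, d, 38, 38, c), (25, a, 11, u, 38, 38, c), (9, m, 13, v, 7, 36, q)}
π[G, D, C]: project onto (G, D, C) → {(c, 11, u), (c, 13, d), (c, 4, w), (q, 13, v), (q, 7, t)}

{(c, 11, u), (c, 13, d), (c, 4, w), (q, 13, v), (q, 7, t)}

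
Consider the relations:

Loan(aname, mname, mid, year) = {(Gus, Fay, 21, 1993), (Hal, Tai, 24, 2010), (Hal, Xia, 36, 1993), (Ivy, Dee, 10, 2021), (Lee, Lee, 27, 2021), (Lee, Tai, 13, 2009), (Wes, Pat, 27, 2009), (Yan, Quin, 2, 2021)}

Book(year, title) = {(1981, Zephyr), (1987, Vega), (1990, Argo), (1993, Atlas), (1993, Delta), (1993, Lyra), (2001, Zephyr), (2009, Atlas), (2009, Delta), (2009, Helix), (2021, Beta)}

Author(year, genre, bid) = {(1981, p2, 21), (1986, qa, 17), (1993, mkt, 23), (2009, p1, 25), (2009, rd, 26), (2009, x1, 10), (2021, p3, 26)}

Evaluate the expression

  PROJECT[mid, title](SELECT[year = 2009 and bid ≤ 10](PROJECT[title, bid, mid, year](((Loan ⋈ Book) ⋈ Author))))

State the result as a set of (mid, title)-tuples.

{(13, Atlas), (13, Delta), (13, Helix), (27, Atlas), (27, Delta), (27, Helix)}

Loan ⋈ Book (natural join on year): {(Gus, Fay, 21, 1993, Atlas), (Gus, Fay, 21, 1993, Delta), (Gus, Fay, 21, 1993, Lyra), (Hal, Xia, 36, 1993, Atlas), (Hal, Xia, 36, 1993, Delta), (Hal, Xia, 36, 1993, Lyra), (Ivy, Dee, 10, 2021, Beta), (Lee, Lee, 27, 2021, Beta), (Lee, Tai, 13, 2009, Atlas), (Lee, Tai, 13, 2009, Delta), (Lee, Tai, 13, 2009, Helix), (Wes, Pat, 27, 2009, Atlas), (Wes, Pat, 27, 2009, Delta), (Wes, Pat, 27, 2009, Helix), (Yan, Quin, 2, 2021, Beta)}
(Loan ⋈ Book) ⋈ Author (natural join on year): {(Gus, Fay, 21, 1993, Atlas, mkt, 23), (Gus, Fay, 21, 1993, Delta, mkt, 23), (Gus, Fay, 21, 1993, Lyra, mkt, 23), (Hal, Xia, 36, 1993, Atlas, mkt, 23), (Hal, Xia, 36, 1993, Delta, mkt, 23), (Hal, Xia, 36, 1993, Lyra, mkt, 23), (Ivy, Dee, 10, 2021, Beta, p3, 26), (Lee, Lee, 27, 2021, Beta, p3, 26), (Lee, Tai, 13, 2009, Atlas, p1, 25), (Lee, Tai, 13, 2009, Atlas, rd, 26), (Lee, Tai, 13, 2009, Atlas, x1, 10), (Lee, Tai, 13, 2009, Delta, p1, 25), (Lee, Tai, 13, 2009, Delta, rd, 26), (Lee, Tai, 13, 2009, Delta, x1, 10), (Lee, Tai, 13, 2009, Helix, p1, 25), (Lee, Tai, 13, 2009, Helix, rd, 26), (Lee, Tai, 13, 2009, Helix, x1, 10), (Wes, Pat, 27, 2009, Atlas, p1, 25), (Wes, Pat, 27, 2009, Atlas, rd, 26), (Wes, Pat, 27, 2009, Atlas, x1, 10), (Wes, Pat, 27, 2009, Delta, p1, 25), (Wes, Pat, 27, 2009, Delta, rd, 26), (Wes, Pat, 27, 2009, Delta, x1, 10), (Wes, Pat, 27, 2009, Helix, p1, 25), (Wes, Pat, 27, 2009, Helix, rd, 26), (Wes, Pat, 27, 2009, Helix, x1, 10), (Yan, Quin, 2, 2021, Beta, p3, 26)}
Keep only column(s) title, bid, mid, year: {(Atlas, 10, 13, 2009), (Atlas, 10, 27, 2009), (Atlas, 23, 21, 1993), (Atlas, 23, 36, 1993), (Atlas, 25, 13, 2009), (Atlas, 25, 27, 2009), (Atlas, 26, 13, 2009), (Atlas, 26, 27, 2009), (Beta, 26, 10, 2021), (Beta, 26, 2, 2021), (Beta, 26, 27, 2021), (Delta, 10, 13, 2009), (Delta, 10, 27, 2009), (Delta, 23, 21, 1993), (Delta, 23, 36, 1993), (Delta, 25, 13, 2009), (Delta, 25, 27, 2009), (Delta, 26, 13, 2009), (Delta, 26, 27, 2009), (Helix, 10, 13, 2009), (Helix, 10, 27, 2009), (Helix, 25, 13, 2009), (Helix, 25, 27, 2009), (Helix, 26, 13, 2009), (Helix, 26, 27, 2009), (Lyra, 23, 21, 1993), (Lyra, 23, 36, 1993)}
Apply σ_{year = 2009 and bid ≤ 10}; surviving tuples: {(Atlas, 10, 13, 2009), (Atlas, 10, 27, 2009), (Delta, 10, 13, 2009), (Delta, 10, 27, 2009), (Helix, 10, 13, 2009), (Helix, 10, 27, 2009)}
Keep only column(s) mid, title: {(13, Atlas), (13, Delta), (13, Helix), (27, Atlas), (27, Delta), (27, Helix)}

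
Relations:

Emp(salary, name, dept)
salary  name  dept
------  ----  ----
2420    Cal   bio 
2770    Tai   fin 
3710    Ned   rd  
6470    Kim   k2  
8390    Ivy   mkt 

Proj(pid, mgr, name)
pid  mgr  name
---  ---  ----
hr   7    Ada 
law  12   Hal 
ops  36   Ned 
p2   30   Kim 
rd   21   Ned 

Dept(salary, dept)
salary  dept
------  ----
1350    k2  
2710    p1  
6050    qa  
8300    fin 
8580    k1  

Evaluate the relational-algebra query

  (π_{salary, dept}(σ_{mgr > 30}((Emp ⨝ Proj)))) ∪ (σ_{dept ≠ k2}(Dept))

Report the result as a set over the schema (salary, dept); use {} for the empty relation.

{(2710, p1), (3710, rd), (6050, qa), (8300, fin), (8580, k1)}

Natural join on name: {(3710, Ned, rd, ops, 36), (3710, Ned, rd, rd, 21), (6470, Kim, k2, p2, 30)}
σ[mgr > 30]: keep tuples satisfying mgr > 30 → {(3710, Ned, rd, ops, 36)}
π[salary, dept]: project onto (salary, dept) → {(3710, rd)}
σ[dept ≠ k2]: keep tuples satisfying dept ≠ k2 → {(2710, p1), (6050, qa), (8300, fin), (8580, k1)}
Set union of the two operands is {(2710, p1), (3710, rd), (6050, qa), (8300, fin), (8580, k1)}.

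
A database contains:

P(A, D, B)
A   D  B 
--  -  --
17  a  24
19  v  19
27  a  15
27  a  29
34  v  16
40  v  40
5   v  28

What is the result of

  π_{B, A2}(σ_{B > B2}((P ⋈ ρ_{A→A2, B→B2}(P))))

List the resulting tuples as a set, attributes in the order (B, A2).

{(19, 34), (24, 27), (28, 19), (28, 34), (29, 17), (29, 27), (40, 19), (40, 34), (40, 5)}

ρ[A→A2, B→B2]: schema becomes (A2, D, B2); tuples unchanged.
Natural join on D: {(17, a, 24, 17, 24), (17, a, 24, 27, 15), (17, a, 24, 27, 29), (19, v, 19, 19, 19), (19, v, 19, 34, 16), (19, v, 19, 40, 40), (19, v, 19, 5, 28), (27, a, 15, 17, 24), (27, a, 15, 27, 15), (27, a, 15, 27, 29), (27, a, 29, 17, 24), (27, a, 29, 27, 15), (27, a, 29, 27, 29), (34, v, 16, 19, 19), (34, v, 16, 34, 16), (34, v, 16, 40, 40), (34, v, 16, 5, 28), (40, v, 40, 19, 19), (40, v, 40, 34, 16), (40, v, 40, 40, 40), (40, v, 40, 5, 28), (5, v, 28, 19, 19), (5, v, 28, 34, 16), (5, v, 28, 40, 40), (5, v, 28, 5, 28)}
σ[B > B2]: keep tuples satisfying B > B2 → {(17, a, 24, 27, 15), (19, v, 19, 34, 16), (27, a, 29, 17, 24), (27, a, 29, 27, 15), (40, v, 40, 19, 19), (40, v, 40, 34, 16), (40, v, 40, 5, 28), (5, v, 28, 19, 19), (5, v, 28, 34, 16)}
Projecting to B, A2: {(19, 34), (24, 27), (28, 19), (28, 34), (29, 17), (29, 27), (40, 19), (40, 34), (40, 5)}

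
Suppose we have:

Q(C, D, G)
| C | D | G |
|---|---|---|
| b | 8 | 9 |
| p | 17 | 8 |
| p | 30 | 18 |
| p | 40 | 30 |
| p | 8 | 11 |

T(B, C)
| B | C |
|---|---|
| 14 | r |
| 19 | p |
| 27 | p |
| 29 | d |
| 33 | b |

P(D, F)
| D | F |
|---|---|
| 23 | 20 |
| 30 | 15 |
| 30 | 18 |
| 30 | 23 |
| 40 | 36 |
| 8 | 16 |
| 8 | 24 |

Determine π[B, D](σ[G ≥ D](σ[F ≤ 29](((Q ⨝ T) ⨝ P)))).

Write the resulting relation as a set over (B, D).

Joining Q and T on C yields {(b, 8, 9, 33), (p, 17, 8, 19), (p, 17, 8, 27), (p, 30, 18, 19), (p, 30, 18, 27), (p, 40, 30, 19), (p, 40, 30, 27), (p, 8, 11, 19), (p, 8, 11, 27)}.
Joining (Q ⨝ T) and P on D yields {(b, 8, 9, 33, 16), (b, 8, 9, 33, 24), (p, 30, 18, 19, 15), (p, 30, 18, 19, 18), (p, 30, 18, 19, 23), (p, 30, 18, 27, 15), (p, 30, 18, 27, 18), (p, 30, 18, 27, 23), (p, 40, 30, 19, 36), (p, 40, 30, 27, 36), (p, 8, 11, 19, 16), (p, 8, 11, 19, 24), (p, 8, 11, 27, 16), (p, 8, 11, 27, 24)}.
Filtering on F ≤ 29 leaves {(b, 8, 9, 33, 16), (b, 8, 9, 33, 24), (p, 30, 18, 19, 15), (p, 30, 18, 19, 18), (p, 30, 18, 19, 23), (p, 30, 18, 27, 15), (p, 30, 18, 27, 18), (p, 30, 18, 27, 23), (p, 8, 11, 19, 16), (p, 8, 11, 19, 24), (p, 8, 11, 27, 16), (p, 8, 11, 27, 24)}.
Filtering on G ≥ D leaves {(b, 8, 9, 33, 16), (b, 8, 9, 33, 24), (p, 8, 11, 19, 16), (p, 8, 11, 19, 24), (p, 8, 11, 27, 16), (p, 8, 11, 27, 24)}.
Projecting to B, D (3 duplicate(s) eliminated): {(19, 8), (27, 8), (33, 8)}

{(19, 8), (27, 8), (33, 8)}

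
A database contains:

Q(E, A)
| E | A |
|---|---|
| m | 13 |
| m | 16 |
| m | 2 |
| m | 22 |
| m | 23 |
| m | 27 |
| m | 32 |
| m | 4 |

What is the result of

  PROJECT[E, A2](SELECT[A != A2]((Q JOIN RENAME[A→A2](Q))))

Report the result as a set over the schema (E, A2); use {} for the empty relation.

ρ[A→A2]: schema becomes (E, A2); tuples unchanged.
Q ⋈ RENAME[A→A2](Q) (natural join on E): {(m, 13, 13), (m, 13, 16), (m, 13, 2), (m, 13, 22), (m, 13, 23), (m, 13, 27), (m, 13, 32), (m, 13, 4), (m, 16, 13), (m, 16, 16), (m, 16, 2), (m, 16, 22), (m, 16, 23), (m, 16, 27), (m, 16, 32), (m, 16, 4), (m, 2, 13), (m, 2, 16), (m, 2, 2), (m, 2, 22), (m, 2, 23), (m, 2, 27), (m, 2, 32), (m, 2, 4), (m, 22, 13), (m, 22, 16), (m, 22, 2), (m, 22, 22), (m, 22, 23), (m, 22, 27), (m, 22, 32), (m, 22, 4), (m, 23, 13), (m, 23, 16), (m, 23, 2), (m, 23, 22), (m, 23, 23), (m, 23, 27), (m, 23, 32), (m, 23, 4), (m, 27, 13), (m, 27, 16), (m, 27, 2), (m, 27, 22), (m, 27, 23), (m, 27, 27), (m, 27, 32), (m, 27, 4), (m, 32, 13), (m, 32, 16), (m, 32, 2), (m, 32, 22), (m, 32, 23), (m, 32, 27), (m, 32, 32), (m, 32, 4), (m, 4, 13), (m, 4, 16), (m, 4, 2), (m, 4, 22), (m, 4, 23), (m, 4, 27), (m, 4, 32), (m, 4, 4)}
σ[A != A2]: keep tuples satisfying A != A2 → {(m, 13, 16), (m, 13, 2), (m, 13, 22), (m, 13, 23), (m, 13, 27), (m, 13, 32), (m, 13, 4), (m, 16, 13), (m, 16, 2), (m, 16, 22), (m, 16, 23), (m, 16, 27), (m, 16, 32), (m, 16, 4), (m, 2, 13), (m, 2, 16), (m, 2, 22), (m, 2, 23), (m, 2, 27), (m, 2, 32), (m, 2, 4), (m, 22, 13), (m, 22, 16), (m, 22, 2), (m, 22, 23), (m, 22, 27), (m, 22, 32), (m, 22, 4), (m, 23, 13), (m, 23, 16), (m, 23, 2), (m, 23, 22), (m, 23, 27), (m, 23, 32), (m, 23, 4), (m, 27, 13), (m, 27, 16), (m, 27, 2), (m, 27, 22), (m, 27, 23), (m, 27, 32), (m, 27, 4), (m, 32, 13), (m, 32, 16), (m, 32, 2), (m, 32, 22), (m, 32, 23), (m, 32, 27), (m, 32, 4), (m, 4, 13), (m, 4, 16), (m, 4, 2), (m, 4, 22), (m, 4, 23), (m, 4, 27), (m, 4, 32)}
Projecting to E, A2 (48 duplicate(s) eliminated): {(m, 13), (m, 16), (m, 2), (m, 22), (m, 23), (m, 27), (m, 32), (m, 4)}

{(m, 13), (m, 16), (m, 2), (m, 22), (m, 23), (m, 27), (m, 32), (m, 4)}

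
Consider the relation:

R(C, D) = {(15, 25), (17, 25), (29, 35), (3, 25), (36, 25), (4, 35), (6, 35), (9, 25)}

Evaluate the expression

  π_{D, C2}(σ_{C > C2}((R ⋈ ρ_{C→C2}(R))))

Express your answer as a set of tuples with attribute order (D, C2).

{(25, 15), (25, 17), (25, 3), (25, 9), (35, 4), (35, 6)}

ρ[C→C2]: schema becomes (C2, D); tuples unchanged.
R ⋈ ρ_{C→C2}(R) (natural join on D): {(15, 25, 15), (15, 25, 17), (15, 25, 3), (15, 25, 36), (15, 25, 9), (17, 25, 15), (17, 25, 17), (17, 25, 3), (17, 25, 36), (17, 25, 9), (29, 35, 29), (29, 35, 4), (29, 35, 6), (3, 25, 15), (3, 25, 17), (3, 25, 3), (3, 25, 36), (3, 25, 9), (36, 25, 15), (36, 25, 17), (36, 25, 3), (36, 25, 36), (36, 25, 9), (4, 35, 29), (4, 35, 4), (4, 35, 6), (6, 35, 29), (6, 35, 4), (6, 35, 6), (9, 25, 15), (9, 25, 17), (9, 25, 3), (9, 25, 36), (9, 25, 9)}
Filtering on C > C2 leaves {(15, 25, 3), (15, 25, 9), (17, 25, 15), (17, 25, 3), (17, 25, 9), (29, 35, 4), (29, 35, 6), (36, 25, 15), (36, 25, 17), (36, 25, 3), (36, 25, 9), (6, 35, 4), (9, 25, 3)}.
Projecting to D, C2 (7 duplicate(s) eliminated): {(25, 15), (25, 17), (25, 3), (25, 9), (35, 4), (35, 6)}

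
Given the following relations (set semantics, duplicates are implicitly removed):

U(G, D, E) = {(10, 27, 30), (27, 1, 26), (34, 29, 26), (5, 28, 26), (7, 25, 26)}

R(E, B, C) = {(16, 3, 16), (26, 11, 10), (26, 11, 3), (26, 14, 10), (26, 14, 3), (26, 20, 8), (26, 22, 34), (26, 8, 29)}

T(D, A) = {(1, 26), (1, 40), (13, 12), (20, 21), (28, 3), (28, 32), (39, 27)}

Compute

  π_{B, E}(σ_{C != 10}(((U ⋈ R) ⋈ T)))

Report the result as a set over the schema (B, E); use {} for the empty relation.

{(11, 26), (14, 26), (20, 26), (22, 26), (8, 26)}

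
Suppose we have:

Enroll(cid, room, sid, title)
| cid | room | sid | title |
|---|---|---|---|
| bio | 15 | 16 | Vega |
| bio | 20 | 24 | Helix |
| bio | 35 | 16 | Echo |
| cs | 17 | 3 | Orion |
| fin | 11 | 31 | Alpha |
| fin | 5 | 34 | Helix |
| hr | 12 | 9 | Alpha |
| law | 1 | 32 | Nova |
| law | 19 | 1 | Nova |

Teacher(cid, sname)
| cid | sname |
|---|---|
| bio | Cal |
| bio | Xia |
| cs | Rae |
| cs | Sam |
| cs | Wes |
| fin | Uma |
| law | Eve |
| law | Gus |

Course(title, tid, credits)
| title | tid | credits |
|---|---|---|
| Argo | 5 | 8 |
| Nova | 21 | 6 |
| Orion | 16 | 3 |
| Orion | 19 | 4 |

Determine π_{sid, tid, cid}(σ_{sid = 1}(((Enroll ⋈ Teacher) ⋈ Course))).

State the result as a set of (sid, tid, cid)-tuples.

Enroll ⋈ Teacher (natural join on cid): {(bio, 15, 16, Vega, Cal), (bio, 15, 16, Vega, Xia), (bio, 20, 24, Helix, Cal), (bio, 20, 24, Helix, Xia), (bio, 35, 16, Echo, Cal), (bio, 35, 16, Echo, Xia), (cs, 17, 3, Orion, Rae), (cs, 17, 3, Orion, Sam), (cs, 17, 3, Orion, Wes), (fin, 11, 31, Alpha, Uma), (fin, 5, 34, Helix, Uma), (law, 1, 32, Nova, Eve), (law, 1, 32, Nova, Gus), (law, 19, 1, Nova, Eve), (law, 19, 1, Nova, Gus)}
(Enroll ⋈ Teacher) ⋈ Course (natural join on title): {(cs, 17, 3, Orion, Rae, 16, 3), (cs, 17, 3, Orion, Rae, 19, 4), (cs, 17, 3, Orion, Sam, 16, 3), (cs, 17, 3, Orion, Sam, 19, 4), (cs, 17, 3, Orion, Wes, 16, 3), (cs, 17, 3, Orion, Wes, 19, 4), (law, 1, 32, Nova, Eve, 21, 6), (law, 1, 32, Nova, Gus, 21, 6), (law, 19, 1, Nova, Eve, 21, 6), (law, 19, 1, Nova, Gus, 21, 6)}
σ[sid = 1]: keep tuples satisfying sid = 1 → {(law, 19, 1, Nova, Eve, 21, 6), (law, 19, 1, Nova, Gus, 21, 6)}
π_{sid, tid, cid} gives {(1, 21, law)} (1 duplicate(s) eliminated).

{(1, 21, law)}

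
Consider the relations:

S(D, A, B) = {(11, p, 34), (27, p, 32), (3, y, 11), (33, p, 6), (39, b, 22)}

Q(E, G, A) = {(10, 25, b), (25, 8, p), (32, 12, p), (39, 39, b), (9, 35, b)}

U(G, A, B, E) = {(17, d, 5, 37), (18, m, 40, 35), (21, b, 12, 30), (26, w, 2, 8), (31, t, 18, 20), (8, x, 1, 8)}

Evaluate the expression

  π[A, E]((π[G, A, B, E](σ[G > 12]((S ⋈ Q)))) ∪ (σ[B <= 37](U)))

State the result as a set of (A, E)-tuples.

Joining S and Q on A yields {(11, p, 34, 25, 8), (11, p, 34, 32, 12), (27, p, 32, 25, 8), (27, p, 32, 32, 12), (33, p, 6, 25, 8), (33, p, 6, 32, 12), (39, b, 22, 10, 25), (39, b, 22, 39, 39), (39, b, 22, 9, 35)}.
Filtering on G > 12 leaves {(39, b, 22, 10, 25), (39, b, 22, 39, 39), (39, b, 22, 9, 35)}.
Keep only column(s) G, A, B, E: {(25, b, 22, 10), (35, b, 22, 9), (39, b, 22, 39)}
Filtering on B <= 37 leaves {(17, d, 5, 37), (21, b, 12, 30), (26, w, 2, 8), (31, t, 18, 20), (8, x, 1, 8)}.
Taking the union: {(17, d, 5, 37), (21, b, 12, 30), (25, b, 22, 10), (26, w, 2, 8), (31, t, 18, 20), (35, b, 22, 9), (39, b, 22, 39), (8, x, 1, 8)}
Keep only column(s) A, E: {(b, 10), (b, 30), (b, 39), (b, 9), (d, 37), (t, 20), (w, 8), (x, 8)}

{(b, 10), (b, 30), (b, 39), (b, 9), (d, 37), (t, 20), (w, 8), (x, 8)}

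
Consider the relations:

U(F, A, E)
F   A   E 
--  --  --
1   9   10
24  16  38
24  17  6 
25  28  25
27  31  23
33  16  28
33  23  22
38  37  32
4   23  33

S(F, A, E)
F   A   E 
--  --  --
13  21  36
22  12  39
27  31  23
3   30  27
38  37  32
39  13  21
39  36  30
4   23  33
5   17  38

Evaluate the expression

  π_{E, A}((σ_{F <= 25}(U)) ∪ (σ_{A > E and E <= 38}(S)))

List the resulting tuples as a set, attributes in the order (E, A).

{(10, 9), (23, 31), (25, 28), (27, 30), (30, 36), (32, 37), (33, 23), (38, 16), (6, 17)}

Selection F <= 25: {(1, 9, 10), (24, 16, 38), (24, 17, 6), (25, 28, 25), (4, 23, 33)}
Selection A > E and E <= 38: {(27, 31, 23), (3, 30, 27), (38, 37, 32), (39, 36, 30)}
Set union of the two operands is {(1, 9, 10), (24, 16, 38), (24, 17, 6), (25, 28, 25), (27, 31, 23), (3, 30, 27), (38, 37, 32), (39, 36, 30), (4, 23, 33)}.
π_{E, A} gives {(10, 9), (23, 31), (25, 28), (27, 30), (30, 36), (32, 37), (33, 23), (38, 16), (6, 17)}.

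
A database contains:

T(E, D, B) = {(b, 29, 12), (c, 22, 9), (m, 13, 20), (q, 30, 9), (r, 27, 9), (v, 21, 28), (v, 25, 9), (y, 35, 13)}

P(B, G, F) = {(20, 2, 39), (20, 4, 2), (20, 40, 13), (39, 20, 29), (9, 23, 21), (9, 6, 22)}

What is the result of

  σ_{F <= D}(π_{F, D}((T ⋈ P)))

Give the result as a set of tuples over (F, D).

Natural join on B: {(c, 22, 9, 23, 21), (c, 22, 9, 6, 22), (m, 13, 20, 2, 39), (m, 13, 20, 4, 2), (m, 13, 20, 40, 13), (q, 30, 9, 23, 21), (q, 30, 9, 6, 22), (r, 27, 9, 23, 21), (r, 27, 9, 6, 22), (v, 25, 9, 23, 21), (v, 25, 9, 6, 22)}
Projecting to F, D: {(13, 13), (2, 13), (21, 22), (21, 25), (21, 27), (21, 30), (22, 22), (22, 25), (22, 27), (22, 30), (39, 13)}
Selection F <= D: {(13, 13), (2, 13), (21, 22), (21, 25), (21, 27), (21, 30), (22, 22), (22, 25), (22, 27), (22, 30)}

{(13, 13), (2, 13), (21, 22), (21, 25), (21, 27), (21, 30), (22, 22), (22, 25), (22, 27), (22, 30)}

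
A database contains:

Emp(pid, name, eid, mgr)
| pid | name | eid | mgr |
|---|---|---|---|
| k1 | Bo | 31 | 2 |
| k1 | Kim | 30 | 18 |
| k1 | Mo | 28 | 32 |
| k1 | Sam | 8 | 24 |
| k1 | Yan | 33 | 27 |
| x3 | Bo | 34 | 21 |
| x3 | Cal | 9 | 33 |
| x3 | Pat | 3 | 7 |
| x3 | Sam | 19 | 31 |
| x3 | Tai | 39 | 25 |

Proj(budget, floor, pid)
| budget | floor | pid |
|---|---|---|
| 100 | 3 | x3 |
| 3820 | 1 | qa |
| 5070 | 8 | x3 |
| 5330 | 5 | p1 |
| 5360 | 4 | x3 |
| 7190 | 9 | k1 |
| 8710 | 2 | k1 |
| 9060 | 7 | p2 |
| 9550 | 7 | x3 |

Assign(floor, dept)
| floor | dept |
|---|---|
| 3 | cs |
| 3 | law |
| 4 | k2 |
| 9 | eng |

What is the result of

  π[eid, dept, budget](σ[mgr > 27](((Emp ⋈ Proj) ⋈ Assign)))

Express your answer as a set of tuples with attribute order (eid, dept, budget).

{(19, cs, 100), (19, k2, 5360), (19, law, 100), (28, eng, 7190), (9, cs, 100), (9, k2, 5360), (9, law, 100)}

Emp ⋈ Proj (natural join on pid): {(k1, Bo, 31, 2, 7190, 9), (k1, Bo, 31, 2, 8710, 2), (k1, Kim, 30, 18, 7190, 9), (k1, Kim, 30, 18, 8710, 2), (k1, Mo, 28, 32, 7190, 9), (k1, Mo, 28, 32, 8710, 2), (k1, Sam, 8, 24, 7190, 9), (k1, Sam, 8, 24, 8710, 2), (k1, Yan, 33, 27, 7190, 9), (k1, Yan, 33, 27, 8710, 2), (x3, Bo, 34, 21, 100, 3), (x3, Bo, 34, 21, 5070, 8), (x3, Bo, 34, 21, 5360, 4), (x3, Bo, 34, 21, 9550, 7), (x3, Cal, 9, 33, 100, 3), (x3, Cal, 9, 33, 5070, 8), (x3, Cal, 9, 33, 5360, 4), (x3, Cal, 9, 33, 9550, 7), (x3, Pat, 3, 7, 100, 3), (x3, Pat, 3, 7, 5070, 8), (x3, Pat, 3, 7, 5360, 4), (x3, Pat, 3, 7, 9550, 7), (x3, Sam, 19, 31, 100, 3), (x3, Sam, 19, 31, 5070, 8), (x3, Sam, 19, 31, 5360, 4), (x3, Sam, 19, 31, 9550, 7), (x3, Tai, 39, 25, 100, 3), (x3, Tai, 39, 25, 5070, 8), (x3, Tai, 39, 25, 5360, 4), (x3, Tai, 39, 25, 9550, 7)}
(Emp ⋈ Proj) ⋈ Assign (natural join on floor): {(k1, Bo, 31, 2, 7190, 9, eng), (k1, Kim, 30, 18, 7190, 9, eng), (k1, Mo, 28, 32, 7190, 9, eng), (k1, Sam, 8, 24, 7190, 9, eng), (k1, Yan, 33, 27, 7190, 9, eng), (x3, Bo, 34, 21, 100, 3, cs), (x3, Bo, 34, 21, 100, 3, law), (x3, Bo, 34, 21, 5360, 4, k2), (x3, Cal, 9, 33, 100, 3, cs), (x3, Cal, 9, 33, 100, 3, law), (x3, Cal, 9, 33, 5360, 4, k2), (x3, Pat, 3, 7, 100, 3, cs), (x3, Pat, 3, 7, 100, 3, law), (x3, Pat, 3, 7, 5360, 4, k2), (x3, Sam, 19, 31, 100, 3, cs), (x3, Sam, 19, 31, 100, 3, law), (x3, Sam, 19, 31, 5360, 4, k2), (x3, Tai, 39, 25, 100, 3, cs), (x3, Tai, 39, 25, 100, 3, law), (x3, Tai, 39, 25, 5360, 4, k2)}
Selection mgr > 27: {(k1, Mo, 28, 32, 7190, 9, eng), (x3, Cal, 9, 33, 100, 3, cs), (x3, Cal, 9, 33, 100, 3, law), (x3, Cal, 9, 33, 5360, 4, k2), (x3, Sam, 19, 31, 100, 3, cs), (x3, Sam, 19, 31, 100, 3, law), (x3, Sam, 19, 31, 5360, 4, k2)}
Keep only column(s) eid, dept, budget: {(19, cs, 100), (19, k2, 5360), (19, law, 100), (28, eng, 7190), (9, cs, 100), (9, k2, 5360), (9, law, 100)}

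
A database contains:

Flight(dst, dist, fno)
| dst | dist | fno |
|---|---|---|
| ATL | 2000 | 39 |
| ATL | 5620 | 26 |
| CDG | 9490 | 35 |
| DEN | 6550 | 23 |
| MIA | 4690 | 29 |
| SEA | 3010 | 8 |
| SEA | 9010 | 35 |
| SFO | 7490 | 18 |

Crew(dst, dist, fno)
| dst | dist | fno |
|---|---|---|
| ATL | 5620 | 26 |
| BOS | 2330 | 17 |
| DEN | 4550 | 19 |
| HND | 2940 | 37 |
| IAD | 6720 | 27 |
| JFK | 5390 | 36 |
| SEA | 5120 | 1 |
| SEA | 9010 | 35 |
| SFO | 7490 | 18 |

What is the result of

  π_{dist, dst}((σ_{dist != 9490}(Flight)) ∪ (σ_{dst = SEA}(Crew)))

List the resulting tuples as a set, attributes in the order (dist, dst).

Apply σ_{dist != 9490}; surviving tuples: {(ATL, 2000, 39), (ATL, 5620, 26), (DEN, 6550, 23), (MIA, 4690, 29), (SEA, 3010, 8), (SEA, 9010, 35), (SFO, 7490, 18)}
Apply σ_{dst = SEA}; surviving tuples: {(SEA, 5120, 1), (SEA, 9010, 35)}
Set union of the two operands is {(ATL, 2000, 39), (ATL, 5620, 26), (DEN, 6550, 23), (MIA, 4690, 29), (SEA, 3010, 8), (SEA, 5120, 1), (SEA, 9010, 35), (SFO, 7490, 18)}.
π_{dist, dst} gives {(2000, ATL), (3010, SEA), (4690, MIA), (5120, SEA), (5620, ATL), (6550, DEN), (7490, SFO), (9010, SEA)}.

{(2000, ATL), (3010, SEA), (4690, MIA), (5120, SEA), (5620, ATL), (6550, DEN), (7490, SFO), (9010, SEA)}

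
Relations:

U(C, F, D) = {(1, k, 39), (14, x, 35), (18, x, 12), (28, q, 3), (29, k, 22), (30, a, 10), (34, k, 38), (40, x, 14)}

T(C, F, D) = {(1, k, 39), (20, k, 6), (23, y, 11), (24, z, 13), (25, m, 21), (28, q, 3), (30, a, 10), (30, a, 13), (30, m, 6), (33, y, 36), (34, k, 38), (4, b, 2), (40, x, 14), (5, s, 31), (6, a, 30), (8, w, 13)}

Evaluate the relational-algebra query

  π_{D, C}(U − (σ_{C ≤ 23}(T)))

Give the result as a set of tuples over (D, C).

{(10, 30), (12, 18), (14, 40), (22, 29), (3, 28), (35, 14), (38, 34)}

σ[C ≤ 23]: keep tuples satisfying C ≤ 23 → {(1, k, 39), (20, k, 6), (23, y, 11), (4, b, 2), (5, s, 31), (6, a, 30), (8, w, 13)}
Difference: {(1, k, 39), (14, x, 35), (18, x, 12), (28, q, 3), (29, k, 22), (30, a, 10), (34, k, 38), (40, x, 14)} with {(1, k, 39), (20, k, 6), (23, y, 11), (4, b, 2), (5, s, 31), (6, a, 30), (8, w, 13)} → {(14, x, 35), (18, x, 12), (28, q, 3), (29, k, 22), (30, a, 10), (34, k, 38), (40, x, 14)}
π[D, C]: project onto (D, C) → {(10, 30), (12, 18), (14, 40), (22, 29), (3, 28), (35, 14), (38, 34)}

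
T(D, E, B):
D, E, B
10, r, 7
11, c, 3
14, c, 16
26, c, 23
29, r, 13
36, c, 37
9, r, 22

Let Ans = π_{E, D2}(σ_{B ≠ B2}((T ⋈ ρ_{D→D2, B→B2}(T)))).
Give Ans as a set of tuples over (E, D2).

ρ[D→D2, B→B2]: schema becomes (D2, E, B2); tuples unchanged.
Natural join on E: {(10, r, 7, 10, 7), (10, r, 7, 29, 13), (10, r, 7, 9, 22), (11, c, 3, 11, 3), (11, c, 3, 14, 16), (11, c, 3, 26, 23), (11, c, 3, 36, 37), (14, c, 16, 11, 3), (14, c, 16, 14, 16), (14, c, 16, 26, 23), (14, c, 16, 36, 37), (26, c, 23, 11, 3), (26, c, 23, 14, 16), (26, c, 23, 26, 23), (26, c, 23, 36, 37), (29, r, 13, 10, 7), (29, r, 13, 29, 13), (29, r, 13, 9, 22), (36, c, 37, 11, 3), (36, c, 37, 14, 16), (36, c, 37, 26, 23), (36, c, 37, 36, 37), (9, r, 22, 10, 7), (9, r, 22, 29, 13), (9, r, 22, 9, 22)}
Apply σ_{B ≠ B2}; surviving tuples: {(10, r, 7, 29, 13), (10, r, 7, 9, 22), (11, c, 3, 14, 16), (11, c, 3, 26, 23), (11, c, 3, 36, 37), (14, c, 16, 11, 3), (14, c, 16, 26, 23), (14, c, 16, 36, 37), (26, c, 23, 11, 3), (26, c, 23, 14, 16), (26, c, 23, 36, 37), (29, r, 13, 10, 7), (29, r, 13, 9, 22), (36, c, 37, 11, 3), (36, c, 37, 14, 16), (36, c, 37, 26, 23), (9, r, 22, 10, 7), (9, r, 22, 29, 13)}
π[E, D2]: project onto (E, D2) (11 duplicate(s) eliminated) → {(c, 11), (c, 14), (c, 26), (c, 36), (r, 10), (r, 29), (r, 9)}

{(c, 11), (c, 14), (c, 26), (c, 36), (r, 10), (r, 29), (r, 9)}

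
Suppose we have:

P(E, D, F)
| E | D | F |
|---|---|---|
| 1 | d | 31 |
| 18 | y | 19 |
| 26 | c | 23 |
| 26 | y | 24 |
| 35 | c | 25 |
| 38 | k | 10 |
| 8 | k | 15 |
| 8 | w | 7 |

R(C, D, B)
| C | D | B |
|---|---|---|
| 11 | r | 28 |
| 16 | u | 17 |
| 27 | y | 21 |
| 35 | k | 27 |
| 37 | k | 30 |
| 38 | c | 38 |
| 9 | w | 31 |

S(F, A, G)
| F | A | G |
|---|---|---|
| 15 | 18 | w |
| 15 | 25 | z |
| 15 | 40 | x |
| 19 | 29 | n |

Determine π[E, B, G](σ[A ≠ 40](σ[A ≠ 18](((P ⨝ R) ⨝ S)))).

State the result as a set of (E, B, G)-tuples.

P ⋈ R (natural join on D): {(18, y, 19, 27, 21), (26, c, 23, 38, 38), (26, y, 24, 27, 21), (35, c, 25, 38, 38), (38, k, 10, 35, 27), (38, k, 10, 37, 30), (8, k, 15, 35, 27), (8, k, 15, 37, 30), (8, w, 7, 9, 31)}
(P ⨝ R) ⋈ S (natural join on F): {(18, y, 19, 27, 21, 29, n), (8, k, 15, 35, 27, 18, w), (8, k, 15, 35, 27, 25, z), (8, k, 15, 35, 27, 40, x), (8, k, 15, 37, 30, 18, w), (8, k, 15, 37, 30, 25, z), (8, k, 15, 37, 30, 40, x)}
Selection A ≠ 18: {(18, y, 19, 27, 21, 29, n), (8, k, 15, 35, 27, 25, z), (8, k, 15, 35, 27, 40, x), (8, k, 15, 37, 30, 25, z), (8, k, 15, 37, 30, 40, x)}
Selection A ≠ 40: {(18, y, 19, 27, 21, 29, n), (8, k, 15, 35, 27, 25, z), (8, k, 15, 37, 30, 25, z)}
Keep only column(s) E, B, G: {(18, 21, n), (8, 27, z), (8, 30, z)}

{(18, 21, n), (8, 27, z), (8, 30, z)}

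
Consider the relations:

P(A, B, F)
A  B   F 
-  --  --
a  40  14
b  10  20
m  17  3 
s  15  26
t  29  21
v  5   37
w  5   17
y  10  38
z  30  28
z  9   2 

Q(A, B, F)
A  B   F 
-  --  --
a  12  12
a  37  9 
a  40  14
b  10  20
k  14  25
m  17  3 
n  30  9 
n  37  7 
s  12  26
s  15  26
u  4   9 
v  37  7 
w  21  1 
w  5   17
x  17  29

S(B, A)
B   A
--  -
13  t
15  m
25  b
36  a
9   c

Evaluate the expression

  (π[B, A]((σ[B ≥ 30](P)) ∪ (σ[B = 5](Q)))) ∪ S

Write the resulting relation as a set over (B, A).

{(13, t), (15, m), (25, b), (30, z), (36, a), (40, a), (5, w), (9, c)}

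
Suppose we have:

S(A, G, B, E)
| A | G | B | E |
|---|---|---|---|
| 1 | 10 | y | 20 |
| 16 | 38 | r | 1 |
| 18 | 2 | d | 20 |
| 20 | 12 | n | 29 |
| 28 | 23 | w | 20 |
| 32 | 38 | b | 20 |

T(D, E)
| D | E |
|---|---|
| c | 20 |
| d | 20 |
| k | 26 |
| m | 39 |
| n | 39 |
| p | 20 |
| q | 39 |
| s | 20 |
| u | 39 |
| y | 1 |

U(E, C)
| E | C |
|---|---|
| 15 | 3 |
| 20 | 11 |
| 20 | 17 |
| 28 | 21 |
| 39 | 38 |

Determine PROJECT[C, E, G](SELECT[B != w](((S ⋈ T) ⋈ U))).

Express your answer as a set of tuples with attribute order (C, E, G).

{(11, 20, 10), (11, 20, 2), (11, 20, 38), (17, 20, 10), (17, 20, 2), (17, 20, 38)}

S ⋈ T (natural join on E): {(1, 10, y, 20, c), (1, 10, y, 20, d), (1, 10, y, 20, p), (1, 10, y, 20, s), (16, 38, r, 1, y), (18, 2, d, 20, c), (18, 2, d, 20, d), (18, 2, d, 20, p), (18, 2, d, 20, s), (28, 23, w, 20, c), (28, 23, w, 20, d), (28, 23, w, 20, p), (28, 23, w, 20, s), (32, 38, b, 20, c), (32, 38, b, 20, d), (32, 38, b, 20, p), (32, 38, b, 20, s)}
(S ⋈ T) ⋈ U (natural join on E): {(1, 10, y, 20, c, 11), (1, 10, y, 20, c, 17), (1, 10, y, 20, d, 11), (1, 10, y, 20, d, 17), (1, 10, y, 20, p, 11), (1, 10, y, 20, p, 17), (1, 10, y, 20, s, 11), (1, 10, y, 20, s, 17), (18, 2, d, 20, c, 11), (18, 2, d, 20, c, 17), (18, 2, d, 20, d, 11), (18, 2, d, 20, d, 17), (18, 2, d, 20, p, 11), (18, 2, d, 20, p, 17), (18, 2, d, 20, s, 11), (18, 2, d, 20, s, 17), (28, 23, w, 20, c, 11), (28, 23, w, 20, c, 17), (28, 23, w, 20, d, 11), (28, 23, w, 20, d, 17), (28, 23, w, 20, p, 11), (28, 23, w, 20, p, 17), (28, 23, w, 20, s, 11), (28, 23, w, 20, s, 17), (32, 38, b, 20, c, 11), (32, 38, b, 20, c, 17), (32, 38, b, 20, d, 11), (32, 38, b, 20, d, 17), (32, 38, b, 20, p, 11), (32, 38, b, 20, p, 17), (32, 38, b, 20, s, 11), (32, 38, b, 20, s, 17)}
Apply σ_{B != w}; surviving tuples: {(1, 10, y, 20, c, 11), (1, 10, y, 20, c, 17), (1, 10, y, 20, d, 11), (1, 10, y, 20, d, 17), (1, 10, y, 20, p, 11), (1, 10, y, 20, p, 17), (1, 10, y, 20, s, 11), (1, 10, y, 20, s, 17), (18, 2, d, 20, c, 11), (18, 2, d, 20, c, 17), (18, 2, d, 20, d, 11), (18, 2, d, 20, d, 17), (18, 2, d, 20, p, 11), (18, 2, d, 20, p, 17), (18, 2, d, 20, s, 11), (18, 2, d, 20, s, 17), (32, 38, b, 20, c, 11), (32, 38, b, 20, c, 17), (32, 38, b, 20, d, 11), (32, 38, b, 20, d, 17), (32, 38, b, 20, p, 11), (32, 38, b, 20, p, 17), (32, 38, b, 20, s, 11), (32, 38, b, 20, s, 17)}
Projecting to C, E, G (18 duplicate(s) eliminated): {(11, 20, 10), (11, 20, 2), (11, 20, 38), (17, 20, 10), (17, 20, 2), (17, 20, 38)}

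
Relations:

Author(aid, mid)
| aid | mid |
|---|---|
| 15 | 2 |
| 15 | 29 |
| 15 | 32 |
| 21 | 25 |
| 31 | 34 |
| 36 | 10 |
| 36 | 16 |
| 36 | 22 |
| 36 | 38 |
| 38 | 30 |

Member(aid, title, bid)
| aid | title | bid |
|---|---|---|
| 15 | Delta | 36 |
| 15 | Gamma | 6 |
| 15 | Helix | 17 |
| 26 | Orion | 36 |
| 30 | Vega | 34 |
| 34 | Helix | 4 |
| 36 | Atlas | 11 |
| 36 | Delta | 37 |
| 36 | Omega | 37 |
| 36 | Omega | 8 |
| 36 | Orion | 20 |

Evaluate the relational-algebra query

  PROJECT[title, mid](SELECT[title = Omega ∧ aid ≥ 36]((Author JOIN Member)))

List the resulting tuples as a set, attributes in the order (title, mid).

{(Omega, 10), (Omega, 16), (Omega, 22), (Omega, 38)}

Natural join on aid: {(15, 2, Delta, 36), (15, 2, Gamma, 6), (15, 2, Helix, 17), (15, 29, Delta, 36), (15, 29, Gamma, 6), (15, 29, Helix, 17), (15, 32, Delta, 36), (15, 32, Gamma, 6), (15, 32, Helix, 17), (36, 10, Atlas, 11), (36, 10, Delta, 37), (36, 10, Omega, 37), (36, 10, Omega, 8), (36, 10, Orion, 20), (36, 16, Atlas, 11), (36, 16, Delta, 37), (36, 16, Omega, 37), (36, 16, Omega, 8), (36, 16, Orion, 20), (36, 22, Atlas, 11), (36, 22, Delta, 37), (36, 22, Omega, 37), (36, 22, Omega, 8), (36, 22, Orion, 20), (36, 38, Atlas, 11), (36, 38, Delta, 37), (36, 38, Omega, 37), (36, 38, Omega, 8), (36, 38, Orion, 20)}
σ[title = Omega ∧ aid ≥ 36]: keep tuples satisfying title = Omega ∧ aid ≥ 36 → {(36, 10, Omega, 37), (36, 10, Omega, 8), (36, 16, Omega, 37), (36, 16, Omega, 8), (36, 22, Omega, 37), (36, 22, Omega, 8), (36, 38, Omega, 37), (36, 38, Omega, 8)}
π[title, mid]: project onto (title, mid) (4 duplicate(s) eliminated) → {(Omega, 10), (Omega, 16), (Omega, 22), (Omega, 38)}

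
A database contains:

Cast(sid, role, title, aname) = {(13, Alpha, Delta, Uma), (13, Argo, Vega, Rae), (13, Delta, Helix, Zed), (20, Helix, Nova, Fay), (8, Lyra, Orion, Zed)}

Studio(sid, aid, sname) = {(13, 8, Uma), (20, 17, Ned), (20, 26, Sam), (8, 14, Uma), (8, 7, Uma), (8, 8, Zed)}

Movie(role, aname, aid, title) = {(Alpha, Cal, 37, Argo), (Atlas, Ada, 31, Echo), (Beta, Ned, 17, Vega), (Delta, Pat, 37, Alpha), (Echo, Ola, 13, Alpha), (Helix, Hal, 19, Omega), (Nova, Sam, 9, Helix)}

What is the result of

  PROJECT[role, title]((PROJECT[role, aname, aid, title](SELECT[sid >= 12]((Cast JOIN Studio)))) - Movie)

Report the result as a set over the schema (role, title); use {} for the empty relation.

Natural join on sid: {(13, Alpha, Delta, Uma, 8, Uma), (13, Argo, Vega, Rae, 8, Uma), (13, Delta, Helix, Zed, 8, Uma), (20, Helix, Nova, Fay, 17, Ned), (20, Helix, Nova, Fay, 26, Sam), (8, Lyra, Orion, Zed, 14, Uma), (8, Lyra, Orion, Zed, 7, Uma), (8, Lyra, Orion, Zed, 8, Zed)}
Filtering on sid >= 12 leaves {(13, Alpha, Delta, Uma, 8, Uma), (13, Argo, Vega, Rae, 8, Uma), (13, Delta, Helix, Zed, 8, Uma), (20, Helix, Nova, Fay, 17, Ned), (20, Helix, Nova, Fay, 26, Sam)}.
π[role, aname, aid, title]: project onto (role, aname, aid, title) → {(Alpha, Uma, 8, Delta), (Argo, Rae, 8, Vega), (Delta, Zed, 8, Helix), (Helix, Fay, 17, Nova), (Helix, Fay, 26, Nova)}
Set difference of the two operands is {(Alpha, Uma, 8, Delta), (Argo, Rae, 8, Vega), (Delta, Zed, 8, Helix), (Helix, Fay, 17, Nova), (Helix, Fay, 26, Nova)}.
π[role, title]: project onto (role, title) (1 duplicate(s) eliminated) → {(Alpha, Delta), (Argo, Vega), (Delta, Helix), (Helix, Nova)}

{(Alpha, Delta), (Argo, Vega), (Delta, Helix), (Helix, Nova)}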